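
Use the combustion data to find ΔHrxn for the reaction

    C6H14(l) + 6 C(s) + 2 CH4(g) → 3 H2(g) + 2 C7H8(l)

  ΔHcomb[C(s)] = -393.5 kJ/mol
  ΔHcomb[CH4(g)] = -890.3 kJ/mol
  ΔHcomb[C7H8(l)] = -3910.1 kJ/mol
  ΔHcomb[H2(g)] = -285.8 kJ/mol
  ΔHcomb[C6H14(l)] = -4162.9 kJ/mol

ΔHrxn = 373.1 kJ/mol

Using ΔH = Σ nΔHc°(reactants) − Σ nΔHc°(products):
= [1·(-4162.9) + 6·(-393.5) + 2·(-890.3)] − [3·(-285.8) + 2·(-3910.1)]
= 373.1 kJ/mol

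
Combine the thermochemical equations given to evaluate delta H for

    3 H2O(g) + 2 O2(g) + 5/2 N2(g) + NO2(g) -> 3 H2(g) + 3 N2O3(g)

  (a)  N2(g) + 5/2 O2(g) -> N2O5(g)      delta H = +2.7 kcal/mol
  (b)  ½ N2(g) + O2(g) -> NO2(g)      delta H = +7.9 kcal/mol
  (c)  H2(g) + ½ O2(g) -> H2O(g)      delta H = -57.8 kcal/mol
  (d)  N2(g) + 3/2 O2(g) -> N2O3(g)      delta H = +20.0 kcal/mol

(a): not needed (N2O5(g) appears nowhere else).
(b) reversed (NO2(g) must end up as a reactant): -7.9 kcal/mol
(c) reversed and × 3 (reverse to put H2O(g) on the reactant side; ×3 to match 3 H2O(g) in the target): (-3)·(-57.8) = +173.4 kcal/mol
(d) × 3 (×3 to match 3 N2O3(g) in the target): (3)·(+20.0) = +60.0 kcal/mol
delta H = (-1)·(+7.9) + (-3)·(-57.8) + (3)·(+20.0) = 225.5 kcal/mol

delta H = 225.5 kcal/mol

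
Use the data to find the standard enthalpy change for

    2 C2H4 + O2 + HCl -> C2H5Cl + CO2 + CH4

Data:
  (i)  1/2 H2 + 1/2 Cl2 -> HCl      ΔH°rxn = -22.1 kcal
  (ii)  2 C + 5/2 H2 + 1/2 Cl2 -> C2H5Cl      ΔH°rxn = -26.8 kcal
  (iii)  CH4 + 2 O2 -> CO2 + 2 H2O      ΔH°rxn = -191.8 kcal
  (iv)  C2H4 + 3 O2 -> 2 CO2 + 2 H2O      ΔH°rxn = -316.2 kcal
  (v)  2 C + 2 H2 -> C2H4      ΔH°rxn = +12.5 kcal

(i) reversed (reverse to put HCl on the reactant side): +22.1 kcal
(ii) as written (C2H5Cl already on the product side): -26.8 kcal
(iii) reversed (reverse to put CH4 on the product side): +191.8 kcal
(iv) as written: -316.2 kcal
(v) reversed: -12.5 kcal
Since enthalpy is a state function, ΔH°rxn = (+22.1) + (-26.8) + (+191.8) + (-316.2) + (-12.5) = -141.6 kcal

ΔH°rxn = -141.6 kcal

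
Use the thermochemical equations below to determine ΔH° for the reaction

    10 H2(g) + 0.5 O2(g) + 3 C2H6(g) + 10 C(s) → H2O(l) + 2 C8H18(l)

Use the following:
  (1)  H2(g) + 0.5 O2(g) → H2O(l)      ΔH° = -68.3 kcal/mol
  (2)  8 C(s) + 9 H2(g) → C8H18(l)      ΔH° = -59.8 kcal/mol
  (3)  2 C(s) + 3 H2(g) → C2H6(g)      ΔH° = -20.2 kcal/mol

ΔH° = -127.3 kcal/mol

(1) as written (H2O(l) already on the product side): -68.3 kcal/mol
(2) × 2 (×2 to match 2 C8H18(l) in the target): (2)·(-59.8) = -119.6 kcal/mol
(3) reversed and × 3 (reverse to put C2H6(g) on the reactant side; scale by 3 for the 3 C2H6(g)): (-3)·(-20.2) = +60.6 kcal/mol
Summing the manipulated equations, ΔH° = (1)·(-68.3) + (2)·(-59.8) + (-3)·(-20.2) = -127.3 kcal/mol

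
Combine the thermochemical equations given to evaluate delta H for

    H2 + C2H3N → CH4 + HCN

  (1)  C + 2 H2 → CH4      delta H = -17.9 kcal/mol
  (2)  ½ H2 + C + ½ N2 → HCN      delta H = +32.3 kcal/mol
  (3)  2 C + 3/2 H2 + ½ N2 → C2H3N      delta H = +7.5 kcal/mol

delta H = 6.9 kcal/mol

(1) as written (CH4 already on the product side): -17.9 kcal/mol
(2) as written (HCN already on the product side): +32.3 kcal/mol
(3) reversed (reverse to put C2H3N on the reactant side): -7.5 kcal/mol
delta H = (-17.9) + (+32.3) + (-7.5) = 6.9 kcal/mol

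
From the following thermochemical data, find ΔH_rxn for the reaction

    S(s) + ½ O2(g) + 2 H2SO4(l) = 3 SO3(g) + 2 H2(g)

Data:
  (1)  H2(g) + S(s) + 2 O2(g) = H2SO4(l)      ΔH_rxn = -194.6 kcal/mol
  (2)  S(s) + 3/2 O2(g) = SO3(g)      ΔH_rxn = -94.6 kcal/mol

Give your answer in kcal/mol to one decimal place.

(1) reversed and × 2 (H2SO4(l) must end up as a reactant; ×2 to match 2 H2SO4(l) in the target): (-2)·(-194.6) = +389.2 kcal/mol
(2) × 3 (×3 to match 3 SO3(g) in the target): (3)·(-94.6) = -283.8 kcal/mol
By Hess's law, ΔH_rxn = (+389.2) + (-283.8) = 105.4 kcal/mol

ΔH_rxn = 105.4 kcal/mol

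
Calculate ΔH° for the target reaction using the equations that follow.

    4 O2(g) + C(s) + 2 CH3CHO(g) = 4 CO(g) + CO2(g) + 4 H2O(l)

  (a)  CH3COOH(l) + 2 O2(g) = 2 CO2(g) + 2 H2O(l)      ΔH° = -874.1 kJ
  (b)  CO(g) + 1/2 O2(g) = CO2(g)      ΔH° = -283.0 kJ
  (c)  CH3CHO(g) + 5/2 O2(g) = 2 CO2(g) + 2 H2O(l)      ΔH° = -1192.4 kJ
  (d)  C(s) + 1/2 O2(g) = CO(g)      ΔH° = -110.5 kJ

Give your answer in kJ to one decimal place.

ΔH° = -1646.3 kJ

(a): not needed.
(b) reversed and × 3: (-3)·(-283.0) = +849.0 kJ
(c) × 2: (2)·(-1192.4) = -2384.8 kJ
(d) as written: -110.5 kJ
Combining the equations, ΔH° = (+849.0) + (-2384.8) + (-110.5) = -1646.3 kJ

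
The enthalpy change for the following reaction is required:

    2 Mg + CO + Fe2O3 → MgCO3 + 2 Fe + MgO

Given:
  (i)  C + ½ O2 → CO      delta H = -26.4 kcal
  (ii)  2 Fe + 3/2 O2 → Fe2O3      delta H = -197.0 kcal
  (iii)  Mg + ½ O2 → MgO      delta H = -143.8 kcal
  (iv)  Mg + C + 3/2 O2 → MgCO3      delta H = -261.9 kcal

delta H = -182.3 kcal

(i) reversed: +26.4 kcal
(ii) reversed: +197.0 kcal
(iii) as written: -143.8 kcal
(iv) as written: -261.9 kcal
delta H = (-1)·(-26.4) + (-1)·(-197.0) + (1)·(-143.8) + (1)·(-261.9) = -182.3 kcal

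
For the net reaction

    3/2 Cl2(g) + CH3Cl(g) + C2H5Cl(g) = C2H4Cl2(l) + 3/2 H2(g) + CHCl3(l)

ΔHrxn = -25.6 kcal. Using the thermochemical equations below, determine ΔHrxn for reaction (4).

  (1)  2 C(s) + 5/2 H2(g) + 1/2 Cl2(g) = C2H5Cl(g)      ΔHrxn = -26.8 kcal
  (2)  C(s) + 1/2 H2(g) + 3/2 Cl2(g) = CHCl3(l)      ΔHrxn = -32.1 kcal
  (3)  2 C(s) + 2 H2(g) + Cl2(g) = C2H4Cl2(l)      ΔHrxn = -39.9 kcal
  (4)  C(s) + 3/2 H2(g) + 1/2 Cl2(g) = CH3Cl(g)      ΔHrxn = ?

ΔHrxn = -19.6 kcal

(1) reversed (reverse to put C2H5Cl(g) on the reactant side): +26.8 kcal
(2) as written (CHCl3(l) already on the product side): -32.1 kcal
(3) as written (C2H4Cl2(l) already on the product side): -39.9 kcal
(4) reversed (CH3Cl(g) must end up as a reactant): contributes −x
-25.6 = (+26.8) + (-32.1) + (-39.9) − x
x = (-25.6 − (-45.2)) / (-1) = -19.6 kcal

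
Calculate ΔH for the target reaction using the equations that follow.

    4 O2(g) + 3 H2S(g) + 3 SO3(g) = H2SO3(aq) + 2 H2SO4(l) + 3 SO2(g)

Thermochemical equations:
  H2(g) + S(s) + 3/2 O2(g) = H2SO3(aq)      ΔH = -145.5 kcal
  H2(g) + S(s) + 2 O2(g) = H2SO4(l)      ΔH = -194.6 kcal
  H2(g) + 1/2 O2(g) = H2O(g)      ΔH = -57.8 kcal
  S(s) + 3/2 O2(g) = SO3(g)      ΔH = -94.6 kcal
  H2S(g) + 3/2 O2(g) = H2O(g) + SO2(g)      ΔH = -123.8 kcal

ΔH = -448.9 kcal

equation 1 as written (H2SO3(aq) already on the product side): -145.5 kcal
equation 2 × 2 (scale by 2 for the 2 H2SO4(l)): (2)·(-194.6) = -389.2 kcal
equation 3 reversed and × 3: (-3)·(-57.8) = +173.4 kcal
equation 4 reversed and × 3 (reverse to put SO3(g) on the reactant side; ×3 to match 3 SO3(g) in the target): (-3)·(-94.6) = +283.8 kcal
equation 5 × 3 (scale by 3 for the 3 H2S(g)): (3)·(-123.8) = -371.4 kcal
Summing the manipulated equations, ΔH = (1)·(-145.5) + (2)·(-194.6) + (-3)·(-57.8) + (-3)·(-94.6) + (3)·(-123.8) = -448.9 kcal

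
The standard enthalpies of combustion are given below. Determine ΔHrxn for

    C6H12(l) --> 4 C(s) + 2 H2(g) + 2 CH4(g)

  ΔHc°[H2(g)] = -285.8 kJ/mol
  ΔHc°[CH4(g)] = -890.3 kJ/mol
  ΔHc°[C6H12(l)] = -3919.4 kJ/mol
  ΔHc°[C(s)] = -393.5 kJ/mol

With combustion enthalpies, reactants minus products:
= [1·(-3919.4)] − [4·(-393.5) + 2·(-285.8) + 2·(-890.3)]
= 6.8 kJ/mol

ΔHrxn = 6.8 kJ/mol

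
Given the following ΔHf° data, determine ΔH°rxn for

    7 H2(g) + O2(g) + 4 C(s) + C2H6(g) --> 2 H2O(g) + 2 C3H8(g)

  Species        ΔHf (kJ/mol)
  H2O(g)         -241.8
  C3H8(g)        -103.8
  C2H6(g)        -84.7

ΔH°rxn = -606.5 kJ/mol

Products: 2·(-241.8) + 2·(-103.8) = -691.2
Reactants: 7·(+0.0) + 1·(+0.0) + 4·(+0.0) + 1·(-84.7) = -84.7
ΔH°rxn = (-691.2) − (-84.7) = -606.5 kJ/mol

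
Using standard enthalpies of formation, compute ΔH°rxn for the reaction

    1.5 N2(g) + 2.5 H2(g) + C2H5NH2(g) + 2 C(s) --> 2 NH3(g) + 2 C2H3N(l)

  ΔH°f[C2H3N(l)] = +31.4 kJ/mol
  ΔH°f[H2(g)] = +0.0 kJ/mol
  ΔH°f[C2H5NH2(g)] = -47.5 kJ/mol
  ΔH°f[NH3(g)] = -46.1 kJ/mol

ΔH°rxn = 18.1 kJ/mol

Products: 2·(-46.1) + 2·(+31.4) = -29.4
Reactants: 3/2·(+0.0) + 5/2·(+0.0) + 1·(-47.5) + 2·(+0.0) = -47.5
ΔH°rxn = (-29.4) − (-47.5) = 18.1 kJ/mol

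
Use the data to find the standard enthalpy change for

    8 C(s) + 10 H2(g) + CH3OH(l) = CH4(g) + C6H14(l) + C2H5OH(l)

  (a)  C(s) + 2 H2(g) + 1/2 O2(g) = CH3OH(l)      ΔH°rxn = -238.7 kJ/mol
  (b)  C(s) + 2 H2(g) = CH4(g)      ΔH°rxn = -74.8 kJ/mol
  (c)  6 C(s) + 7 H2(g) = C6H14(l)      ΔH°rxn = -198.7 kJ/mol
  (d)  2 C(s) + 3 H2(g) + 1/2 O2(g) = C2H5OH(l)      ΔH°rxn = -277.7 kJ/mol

ΔH°rxn = -312.5 kJ/mol

(a) reversed (CH3OH(l) must end up as a reactant): +238.7 kJ/mol
(b) as written (CH4(g) already on the product side): -74.8 kJ/mol
(c) as written (C6H14(l) already on the product side): -198.7 kJ/mol
(d) as written (C2H5OH(l) already on the product side): -277.7 kJ/mol
ΔH°rxn = (-1)·(-238.7) + (1)·(-74.8) + (1)·(-198.7) + (1)·(-277.7) = -312.5 kJ/mol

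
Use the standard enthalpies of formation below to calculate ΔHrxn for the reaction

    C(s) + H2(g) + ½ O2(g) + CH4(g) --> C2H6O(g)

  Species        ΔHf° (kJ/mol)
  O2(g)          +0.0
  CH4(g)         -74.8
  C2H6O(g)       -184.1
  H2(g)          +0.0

ΔHrxn = -109.3 kJ/mol

ΔH°rxn = Σ nΔHf°(products) − Σ nΔHf°(reactants).
Products: 1·(-184.1) = -184.1
Reactants: 1·(+0.0) + 1·(+0.0) + 1/2·(+0.0) + 1·(-74.8) = -74.8
ΔHrxn = (-184.1) − (-74.8) = -109.3 kJ/mol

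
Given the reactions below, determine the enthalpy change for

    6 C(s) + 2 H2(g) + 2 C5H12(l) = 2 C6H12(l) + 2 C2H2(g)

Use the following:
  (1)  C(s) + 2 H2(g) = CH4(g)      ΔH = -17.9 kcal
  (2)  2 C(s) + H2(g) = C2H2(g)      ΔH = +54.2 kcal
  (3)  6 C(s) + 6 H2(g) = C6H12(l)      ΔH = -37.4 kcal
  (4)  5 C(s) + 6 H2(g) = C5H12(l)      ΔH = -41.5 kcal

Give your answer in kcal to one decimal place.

ΔH = 116.6 kcal

(1): not needed.
(2) × 2: (2)·(+54.2) = +108.4 kcal
(3) × 2: (2)·(-37.4) = -74.8 kcal
(4) reversed and × 2: (-2)·(-41.5) = +83.0 kcal
Summing the manipulated equations, ΔH = (+108.4) + (-74.8) + (+83.0) = 116.6 kcal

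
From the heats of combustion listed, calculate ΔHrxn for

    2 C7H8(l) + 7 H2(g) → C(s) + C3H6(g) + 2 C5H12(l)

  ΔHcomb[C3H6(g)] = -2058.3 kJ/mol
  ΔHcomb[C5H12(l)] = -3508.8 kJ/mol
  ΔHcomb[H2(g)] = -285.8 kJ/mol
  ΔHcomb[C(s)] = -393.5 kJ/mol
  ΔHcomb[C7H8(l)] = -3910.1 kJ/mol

Using ΔH = Σ nΔHc°(reactants) − Σ nΔHc°(products):
= [2·(-3910.1) + 7·(-285.8)] − [1·(-393.5) + 1·(-2058.3) + 2·(-3508.8)]
= -351.4 kJ/mol

ΔHrxn = -351.4 kJ/mol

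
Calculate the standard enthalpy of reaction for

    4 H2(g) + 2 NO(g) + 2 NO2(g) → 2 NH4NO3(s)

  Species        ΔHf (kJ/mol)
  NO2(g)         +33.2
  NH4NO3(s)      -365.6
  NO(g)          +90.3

Products: 2·(-365.6) = -731.2
Reactants: 4·(+0.0) + 2·(+90.3) + 2·(+33.2) = +247.0
ΔH° = (-731.2) − (+247.0) = -978.2 kJ/mol

ΔH° = -978.2 kJ/mol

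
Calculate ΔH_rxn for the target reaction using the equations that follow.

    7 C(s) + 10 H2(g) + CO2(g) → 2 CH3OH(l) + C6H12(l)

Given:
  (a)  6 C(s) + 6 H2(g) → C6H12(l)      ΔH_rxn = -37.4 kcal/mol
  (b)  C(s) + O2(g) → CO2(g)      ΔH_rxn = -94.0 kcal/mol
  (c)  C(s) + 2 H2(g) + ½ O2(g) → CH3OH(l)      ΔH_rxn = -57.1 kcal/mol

ΔH_rxn = -57.6 kcal/mol

(a) as written: -37.4 kcal/mol
(b) reversed: +94.0 kcal/mol
(c) × 2: (2)·(-57.1) = -114.2 kcal/mol
Combining the equations, ΔH_rxn = (1)·(-37.4) + (-1)·(-94.0) + (2)·(-57.1) = -57.6 kcal/mol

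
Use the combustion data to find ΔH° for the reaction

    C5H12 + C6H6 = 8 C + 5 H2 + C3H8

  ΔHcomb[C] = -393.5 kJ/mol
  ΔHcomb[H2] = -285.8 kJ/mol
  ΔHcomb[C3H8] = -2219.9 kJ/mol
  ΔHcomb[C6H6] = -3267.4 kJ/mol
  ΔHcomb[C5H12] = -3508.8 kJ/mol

ΔH° = 20.7 kJ/mol

Using ΔH = Σ nΔHc°(reactants) − Σ nΔHc°(products):
= [1·(-3508.8) + 1·(-3267.4)] − [8·(-393.5) + 5·(-285.8) + 1·(-2219.9)]
= 20.7 kJ/mol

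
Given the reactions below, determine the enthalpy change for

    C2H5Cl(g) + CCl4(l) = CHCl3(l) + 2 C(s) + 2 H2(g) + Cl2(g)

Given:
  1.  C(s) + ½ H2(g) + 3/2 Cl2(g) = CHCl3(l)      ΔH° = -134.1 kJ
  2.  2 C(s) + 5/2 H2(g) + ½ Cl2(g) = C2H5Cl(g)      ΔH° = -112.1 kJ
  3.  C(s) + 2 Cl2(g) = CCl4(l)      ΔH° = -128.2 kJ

eq. 1 as written: -134.1 kJ
eq. 2 reversed: +112.1 kJ
eq. 3 reversed: +128.2 kJ
Since enthalpy is a state function, ΔH° = (1)·(-134.1) + (-1)·(-112.1) + (-1)·(-128.2) = 106.2 kJ

ΔH° = 106.2 kJ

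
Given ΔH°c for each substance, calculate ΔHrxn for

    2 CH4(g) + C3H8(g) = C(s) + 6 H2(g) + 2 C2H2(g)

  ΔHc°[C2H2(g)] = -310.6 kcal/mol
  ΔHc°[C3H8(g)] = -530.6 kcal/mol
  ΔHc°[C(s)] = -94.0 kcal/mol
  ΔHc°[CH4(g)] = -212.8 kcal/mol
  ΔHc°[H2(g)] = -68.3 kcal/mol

With combustion enthalpies, reactants minus products:
= [2·(-212.8) + 1·(-530.6)] − [1·(-94.0) + 6·(-68.3) + 2·(-310.6)]
= 168.8 kcal/mol

ΔHrxn = 168.8 kcal/mol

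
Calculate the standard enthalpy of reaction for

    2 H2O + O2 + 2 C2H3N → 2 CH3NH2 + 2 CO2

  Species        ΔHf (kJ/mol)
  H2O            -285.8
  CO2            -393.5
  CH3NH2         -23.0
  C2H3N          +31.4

Products: 2·(-23.0) + 2·(-393.5) = -833.0
Reactants: 2·(-285.8) + 1·(+0.0) + 2·(+31.4) = -508.8
ΔH_rxn = (-833.0) − (-508.8) = -324.2 kJ/mol

ΔH_rxn = -324.2 kJ/mol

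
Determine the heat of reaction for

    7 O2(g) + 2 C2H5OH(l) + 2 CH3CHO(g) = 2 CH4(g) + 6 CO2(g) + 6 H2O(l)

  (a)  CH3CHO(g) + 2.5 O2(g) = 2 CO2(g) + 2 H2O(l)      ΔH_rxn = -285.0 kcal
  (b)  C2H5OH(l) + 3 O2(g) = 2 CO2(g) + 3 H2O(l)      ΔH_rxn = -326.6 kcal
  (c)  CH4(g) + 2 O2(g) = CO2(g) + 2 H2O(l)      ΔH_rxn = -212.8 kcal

(a) × 2: (2)·(-285.0) = -570.0 kcal
(b) × 2: (2)·(-326.6) = -653.2 kcal
(c) reversed and × 2: (-2)·(-212.8) = +425.6 kcal
ΔH_rxn = (2)·(-285.0) + (2)·(-326.6) + (-2)·(-212.8) = -797.6 kcal

ΔH_rxn = -797.6 kcal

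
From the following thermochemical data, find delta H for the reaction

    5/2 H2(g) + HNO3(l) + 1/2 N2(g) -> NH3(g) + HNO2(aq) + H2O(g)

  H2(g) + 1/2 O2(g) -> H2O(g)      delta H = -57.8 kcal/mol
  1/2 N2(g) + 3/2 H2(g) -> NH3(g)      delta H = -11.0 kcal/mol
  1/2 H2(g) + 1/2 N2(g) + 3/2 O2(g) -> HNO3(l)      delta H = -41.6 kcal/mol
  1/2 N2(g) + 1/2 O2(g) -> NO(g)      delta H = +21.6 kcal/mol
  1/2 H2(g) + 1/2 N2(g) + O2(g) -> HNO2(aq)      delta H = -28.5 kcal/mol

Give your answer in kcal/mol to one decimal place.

equation 1 as written: -57.8 kcal/mol
equation 2 as written: -11.0 kcal/mol
equation 3 reversed: +41.6 kcal/mol
equation 4: not needed.
equation 5 as written: -28.5 kcal/mol
delta H = (1)·(-57.8) + (1)·(-11.0) + (-1)·(-41.6) + (1)·(-28.5) = -55.7 kcal/mol

delta H = -55.7 kcal/mol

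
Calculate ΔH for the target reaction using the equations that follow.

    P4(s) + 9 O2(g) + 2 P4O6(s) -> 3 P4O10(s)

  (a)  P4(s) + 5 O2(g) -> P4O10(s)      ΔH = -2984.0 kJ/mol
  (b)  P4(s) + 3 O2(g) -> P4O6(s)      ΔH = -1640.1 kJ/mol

(a) × 3 (×3 to match 3 P4O10(s) in the target): (3)·(-2984.0) = -8952.0 kJ/mol
(b) reversed and × 2 (P4O6(s) must end up as a reactant; scale by 2 for the 2 P4O6(s)): (-2)·(-1640.1) = +3280.2 kJ/mol
ΔH = (3)·(-2984.0) + (-2)·(-1640.1) = -5671.8 kJ/mol

ΔH = -5671.8 kJ/mol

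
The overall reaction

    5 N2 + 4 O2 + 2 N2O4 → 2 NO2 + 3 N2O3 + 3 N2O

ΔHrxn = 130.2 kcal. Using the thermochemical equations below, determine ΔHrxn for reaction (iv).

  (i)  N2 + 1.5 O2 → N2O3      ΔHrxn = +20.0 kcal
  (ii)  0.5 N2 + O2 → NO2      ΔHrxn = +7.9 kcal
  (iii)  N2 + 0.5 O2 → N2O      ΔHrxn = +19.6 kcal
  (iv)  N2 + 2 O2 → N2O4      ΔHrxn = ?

ΔHrxn = 2.2 kcal

(i) × 3 (×3 to match 3 N2O3 in the target): (3)·(+20.0) = +60.0 kcal
(ii) × 2 (scale by 2 for the 2 NO2): (2)·(+7.9) = +15.8 kcal
(iii) × 3 (×3 to match 3 N2O in the target): (3)·(+19.6) = +58.8 kcal
(iv) reversed and × 2 (reverse to put N2O4 on the reactant side; scale by 2 for the 2 N2O4): contributes −2·x
+130.2 = (+60.0) + (+15.8) + (+58.8) − 2·x
x = (+130.2 − (+134.6)) / (-2) = 2.2 kcal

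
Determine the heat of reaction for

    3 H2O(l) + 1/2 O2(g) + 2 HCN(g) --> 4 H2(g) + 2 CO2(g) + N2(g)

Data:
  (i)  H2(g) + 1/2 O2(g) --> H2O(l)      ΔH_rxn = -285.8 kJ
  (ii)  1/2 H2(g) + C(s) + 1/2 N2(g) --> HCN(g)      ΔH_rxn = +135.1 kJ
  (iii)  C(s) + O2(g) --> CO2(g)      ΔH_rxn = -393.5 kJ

(i) reversed and × 3 (reverse to put H2O(l) on the reactant side; scale by 3 for the 3 H2O(l)): (-3)·(-285.8) = +857.4 kJ
(ii) reversed and × 2 (HCN(g) must end up as a reactant; ×2 to match 2 HCN(g) in the target): (-2)·(+135.1) = -270.2 kJ
(iii) × 2 (scale by 2 for the 2 CO2(g)): (2)·(-393.5) = -787.0 kJ
ΔH_rxn = (-3)·(-285.8) + (-2)·(+135.1) + (2)·(-393.5) = -199.8 kJ

ΔH_rxn = -199.8 kJ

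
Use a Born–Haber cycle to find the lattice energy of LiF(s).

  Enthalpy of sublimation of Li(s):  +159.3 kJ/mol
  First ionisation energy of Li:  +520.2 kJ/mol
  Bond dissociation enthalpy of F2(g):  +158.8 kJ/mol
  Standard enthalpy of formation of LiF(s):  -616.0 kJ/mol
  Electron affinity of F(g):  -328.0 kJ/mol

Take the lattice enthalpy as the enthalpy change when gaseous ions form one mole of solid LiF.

U = -1046.9 kJ/mol

ΔHf° = 1·ΔHsub + 1·(ΣIE) + 1/2·D(F2) + 1·EA + U
-616.0 = 1·(+159.3) + 1·(+520.2) + 1/2·(+158.8) + 1·(-328.0) + U
U = -616.0 − (+430.9) = -1046.9 kJ/mol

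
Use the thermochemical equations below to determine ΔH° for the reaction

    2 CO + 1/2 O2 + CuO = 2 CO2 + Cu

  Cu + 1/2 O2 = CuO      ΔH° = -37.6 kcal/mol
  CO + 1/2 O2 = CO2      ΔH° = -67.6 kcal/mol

equation 1 reversed (reverse to put CuO on the reactant side): +37.6 kcal/mol
equation 2 × 2 (scale by 2 for the 2 CO): (2)·(-67.6) = -135.2 kcal/mol
Summing the manipulated equations, ΔH° = (-1)·(-37.6) + (2)·(-67.6) = -97.6 kcal/mol

ΔH° = -97.6 kcal/mol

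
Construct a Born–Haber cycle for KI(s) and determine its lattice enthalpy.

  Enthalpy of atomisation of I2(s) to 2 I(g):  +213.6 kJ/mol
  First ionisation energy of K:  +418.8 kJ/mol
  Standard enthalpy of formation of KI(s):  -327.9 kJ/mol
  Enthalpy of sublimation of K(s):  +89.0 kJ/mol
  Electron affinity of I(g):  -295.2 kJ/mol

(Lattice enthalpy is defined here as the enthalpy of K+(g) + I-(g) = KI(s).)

U = -647.3 kJ/mol

ΔHf° = 1·ΔHsub + 1·(ΣIE) + 1/2·D(I2) + 1·EA + U
-327.9 = 1·(+89.0) + 1·(+418.8) + 1/2·(+213.6) + 1·(-295.2) + U
U = -327.9 − (+319.4) = -647.3 kJ/mol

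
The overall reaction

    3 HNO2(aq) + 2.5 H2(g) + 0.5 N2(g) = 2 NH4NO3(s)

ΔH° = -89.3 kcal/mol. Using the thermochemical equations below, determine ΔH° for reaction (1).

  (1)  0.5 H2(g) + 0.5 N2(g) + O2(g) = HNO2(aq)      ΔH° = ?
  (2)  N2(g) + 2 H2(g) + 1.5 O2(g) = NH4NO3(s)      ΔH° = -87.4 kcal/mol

ΔH° = -28.5 kcal/mol

(1) reversed and × 3: contributes −3·x
(2) × 2: (2)·(-87.4) = -174.8 kcal/mol
-89.3 = (-174.8) − 3·x
x = (-89.3 − (-174.8)) / (-3) = -28.5 kcal/mol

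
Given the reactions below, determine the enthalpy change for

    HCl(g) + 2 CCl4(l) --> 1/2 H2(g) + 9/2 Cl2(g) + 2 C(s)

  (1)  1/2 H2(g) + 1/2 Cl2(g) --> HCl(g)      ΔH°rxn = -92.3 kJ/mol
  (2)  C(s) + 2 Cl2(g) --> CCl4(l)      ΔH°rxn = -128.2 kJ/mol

ΔH°rxn = 348.7 kJ/mol

(1) reversed: +92.3 kJ/mol
(2) reversed and × 2: (-2)·(-128.2) = +256.4 kJ/mol
ΔH°rxn = (+92.3) + (+256.4) = 348.7 kJ/mol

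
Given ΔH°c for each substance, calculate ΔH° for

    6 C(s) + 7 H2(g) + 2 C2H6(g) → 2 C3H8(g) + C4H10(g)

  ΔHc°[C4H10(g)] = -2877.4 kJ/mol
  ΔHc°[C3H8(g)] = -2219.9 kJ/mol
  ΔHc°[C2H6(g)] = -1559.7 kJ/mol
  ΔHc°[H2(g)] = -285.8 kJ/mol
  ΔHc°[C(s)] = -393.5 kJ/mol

Using ΔH = Σ nΔHc°(reactants) − Σ nΔHc°(products):
= [6·(-393.5) + 7·(-285.8) + 2·(-1559.7)] − [2·(-2219.9) + 1·(-2877.4)]
= -163.8 kJ/mol

ΔH° = -163.8 kJ/mol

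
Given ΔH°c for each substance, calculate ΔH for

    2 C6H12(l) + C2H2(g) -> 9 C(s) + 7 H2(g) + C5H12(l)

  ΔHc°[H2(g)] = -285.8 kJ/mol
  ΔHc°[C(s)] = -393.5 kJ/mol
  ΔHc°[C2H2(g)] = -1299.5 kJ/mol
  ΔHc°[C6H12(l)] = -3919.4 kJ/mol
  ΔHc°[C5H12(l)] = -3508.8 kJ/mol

With combustion enthalpies, reactants minus products:
= [2·(-3919.4) + 1·(-1299.5)] − [9·(-393.5) + 7·(-285.8) + 1·(-3508.8)]
= -87.4 kJ/mol

ΔH = -87.4 kJ/mol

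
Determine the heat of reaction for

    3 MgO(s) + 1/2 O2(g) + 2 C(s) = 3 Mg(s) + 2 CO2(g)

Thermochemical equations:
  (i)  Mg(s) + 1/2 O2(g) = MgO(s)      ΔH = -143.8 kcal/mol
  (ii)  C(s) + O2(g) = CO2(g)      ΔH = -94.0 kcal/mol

ΔH = 243.4 kcal/mol

(i) reversed and × 3: (-3)·(-143.8) = +431.4 kcal/mol
(ii) × 2: (2)·(-94.0) = -188.0 kcal/mol
Summing the manipulated equations, ΔH = (-3)·(-143.8) + (2)·(-94.0) = 243.4 kcal/mol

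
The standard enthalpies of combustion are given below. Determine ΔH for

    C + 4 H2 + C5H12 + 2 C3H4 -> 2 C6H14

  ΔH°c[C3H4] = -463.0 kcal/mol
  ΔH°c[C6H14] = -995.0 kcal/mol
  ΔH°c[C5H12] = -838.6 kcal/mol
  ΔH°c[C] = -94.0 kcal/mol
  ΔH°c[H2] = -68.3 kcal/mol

Using ΔH = Σ nΔHc°(reactants) − Σ nΔHc°(products):
= [1·(-94.0) + 4·(-68.3) + 1·(-838.6) + 2·(-463.0)] − [2·(-995.0)]
= -141.8 kcal/mol

ΔH = -141.8 kcal/mol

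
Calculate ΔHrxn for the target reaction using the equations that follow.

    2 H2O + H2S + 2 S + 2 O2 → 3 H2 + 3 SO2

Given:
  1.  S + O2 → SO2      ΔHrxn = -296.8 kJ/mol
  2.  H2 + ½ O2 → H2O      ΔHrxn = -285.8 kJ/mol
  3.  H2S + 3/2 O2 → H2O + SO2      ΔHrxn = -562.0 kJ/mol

ΔHrxn = -298.2 kJ/mol

eq. 1 × 2: (2)·(-296.8) = -593.6 kJ/mol
eq. 2 reversed and × 3: (-3)·(-285.8) = +857.4 kJ/mol
eq. 3 as written: -562.0 kJ/mol
ΔHrxn = (2)·(-296.8) + (-3)·(-285.8) + (1)·(-562.0) = -298.2 kJ/mol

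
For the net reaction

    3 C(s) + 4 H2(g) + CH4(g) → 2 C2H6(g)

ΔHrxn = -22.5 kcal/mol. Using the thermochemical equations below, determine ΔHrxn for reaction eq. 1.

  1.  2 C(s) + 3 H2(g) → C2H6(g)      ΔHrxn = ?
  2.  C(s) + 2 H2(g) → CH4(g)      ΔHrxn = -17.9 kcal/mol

ΔHrxn = -20.2 kcal/mol

eq. 1 × 2: contributes 2·x
eq. 2 reversed: +17.9 kcal/mol
-22.5 = (+17.9) + 2·x
x = (-22.5 − (+17.9)) / (2) = -20.2 kcal/mol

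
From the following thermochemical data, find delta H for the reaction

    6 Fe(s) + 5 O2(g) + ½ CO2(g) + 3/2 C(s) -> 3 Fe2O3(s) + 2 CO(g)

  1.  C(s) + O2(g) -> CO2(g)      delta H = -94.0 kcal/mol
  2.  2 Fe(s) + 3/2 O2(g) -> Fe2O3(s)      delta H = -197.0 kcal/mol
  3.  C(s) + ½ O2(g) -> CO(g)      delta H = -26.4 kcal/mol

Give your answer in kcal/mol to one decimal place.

eq. 1 reversed and × 1/2: (-1/2)·(-94.0) = +47.0 kcal/mol
eq. 2 × 3: (3)·(-197.0) = -591.0 kcal/mol
eq. 3 × 2: (2)·(-26.4) = -52.8 kcal/mol
delta H = (+47.0) + (-591.0) + (-52.8) = -596.8 kcal/mol

delta H = -596.8 kcal/mol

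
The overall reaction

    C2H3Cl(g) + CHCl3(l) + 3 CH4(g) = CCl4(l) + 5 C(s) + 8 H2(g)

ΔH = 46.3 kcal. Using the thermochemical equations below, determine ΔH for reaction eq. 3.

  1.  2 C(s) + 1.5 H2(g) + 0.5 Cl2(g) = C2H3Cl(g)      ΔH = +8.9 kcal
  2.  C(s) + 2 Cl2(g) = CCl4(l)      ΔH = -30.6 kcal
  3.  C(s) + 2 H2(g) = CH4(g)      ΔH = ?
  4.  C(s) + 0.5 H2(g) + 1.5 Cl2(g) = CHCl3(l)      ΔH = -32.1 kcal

eq. 1 reversed (C2H3Cl(g) must end up as a reactant): -8.9 kcal
eq. 2 as written (CCl4(l) already on the product side): -30.6 kcal
eq. 3 reversed and × 3 (CH4(g) must end up as a reactant; scale by 3 for the 3 CH4(g)): contributes −3·x
eq. 4 reversed (reverse to put CHCl3(l) on the reactant side): +32.1 kcal
+46.3 = (-8.9) + (-30.6) + (+32.1) − 3·x
x = (+46.3 − (-7.4)) / (-3) = -17.9 kcal

ΔH = -17.9 kcal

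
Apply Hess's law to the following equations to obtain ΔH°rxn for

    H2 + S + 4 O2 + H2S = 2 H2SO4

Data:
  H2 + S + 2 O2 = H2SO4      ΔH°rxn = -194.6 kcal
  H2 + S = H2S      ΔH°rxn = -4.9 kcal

equation 1 × 2 (scale by 2 for the 2 H2SO4): (2)·(-194.6) = -389.2 kcal
equation 2 reversed (H2S must end up as a reactant): +4.9 kcal
Summing the manipulated equations, ΔH°rxn = (-389.2) + (+4.9) = -384.3 kcal

ΔH°rxn = -384.3 kcal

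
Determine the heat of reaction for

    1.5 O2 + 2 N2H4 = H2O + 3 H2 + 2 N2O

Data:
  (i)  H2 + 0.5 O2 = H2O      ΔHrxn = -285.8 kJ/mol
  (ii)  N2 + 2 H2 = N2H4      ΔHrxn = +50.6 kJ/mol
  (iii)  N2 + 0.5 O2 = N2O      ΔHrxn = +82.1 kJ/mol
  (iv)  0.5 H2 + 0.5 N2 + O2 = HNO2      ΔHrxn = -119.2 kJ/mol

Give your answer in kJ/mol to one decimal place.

(i) as written (H2O already on the product side): -285.8 kJ/mol
(ii) reversed and × 2 (N2H4 must end up as a reactant; ×2 to match 2 N2H4 in the target): (-2)·(+50.6) = -101.2 kJ/mol
(iii) × 2 (×2 to match 2 N2O in the target): (2)·(+82.1) = +164.2 kJ/mol
(iv): not needed (HNO2 appears nowhere else).
By Hess's law, ΔHrxn = (1)·(-285.8) + (-2)·(+50.6) + (2)·(+82.1) = -222.8 kJ/mol

ΔHrxn = -222.8 kJ/mol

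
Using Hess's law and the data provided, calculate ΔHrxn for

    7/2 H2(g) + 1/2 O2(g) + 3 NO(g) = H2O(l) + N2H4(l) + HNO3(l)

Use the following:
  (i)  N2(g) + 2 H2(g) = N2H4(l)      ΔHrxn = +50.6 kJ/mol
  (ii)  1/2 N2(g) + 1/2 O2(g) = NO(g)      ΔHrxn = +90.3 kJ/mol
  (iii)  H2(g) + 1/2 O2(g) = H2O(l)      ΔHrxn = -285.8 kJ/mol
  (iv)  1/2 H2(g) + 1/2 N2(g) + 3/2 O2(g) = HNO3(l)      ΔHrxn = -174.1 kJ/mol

(i) as written: +50.6 kJ/mol
(ii) reversed and × 3: (-3)·(+90.3) = -270.9 kJ/mol
(iii) as written: -285.8 kJ/mol
(iv) as written: -174.1 kJ/mol
Since enthalpy is a state function, ΔHrxn = (1)·(+50.6) + (-3)·(+90.3) + (1)·(-285.8) + (1)·(-174.1) = -680.2 kJ/mol

ΔHrxn = -680.2 kJ/mol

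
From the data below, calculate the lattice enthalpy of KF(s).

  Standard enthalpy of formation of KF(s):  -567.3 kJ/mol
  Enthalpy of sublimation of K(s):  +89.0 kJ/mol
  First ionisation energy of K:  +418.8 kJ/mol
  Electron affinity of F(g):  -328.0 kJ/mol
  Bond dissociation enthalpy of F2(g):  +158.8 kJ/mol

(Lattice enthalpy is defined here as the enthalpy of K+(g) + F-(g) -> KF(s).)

ΔHf° = 1·ΔHsub + 1·(ΣIE) + 1/2·D(F2) + 1·EA + U
-567.3 = 1·(+89.0) + 1·(+418.8) + 1/2·(+158.8) + 1·(-328.0) + U
U = -567.3 − (+259.2) = -826.5 kJ/mol

U = -826.5 kJ/mol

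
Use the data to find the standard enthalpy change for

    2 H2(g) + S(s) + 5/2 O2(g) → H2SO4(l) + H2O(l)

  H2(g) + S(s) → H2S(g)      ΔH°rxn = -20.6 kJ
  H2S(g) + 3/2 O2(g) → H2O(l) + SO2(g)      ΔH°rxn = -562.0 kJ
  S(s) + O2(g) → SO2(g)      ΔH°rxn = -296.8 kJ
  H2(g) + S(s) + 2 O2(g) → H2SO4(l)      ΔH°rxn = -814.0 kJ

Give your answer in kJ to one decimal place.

ΔH°rxn = -1099.8 kJ

equation 1 as written: -20.6 kJ
equation 2 as written (H2O(l) already on the product side): -562.0 kJ
equation 3 reversed: +296.8 kJ
equation 4 as written (H2SO4(l) already on the product side): -814.0 kJ
ΔH°rxn = (1)·(-20.6) + (1)·(-562.0) + (-1)·(-296.8) + (1)·(-814.0) = -1099.8 kJ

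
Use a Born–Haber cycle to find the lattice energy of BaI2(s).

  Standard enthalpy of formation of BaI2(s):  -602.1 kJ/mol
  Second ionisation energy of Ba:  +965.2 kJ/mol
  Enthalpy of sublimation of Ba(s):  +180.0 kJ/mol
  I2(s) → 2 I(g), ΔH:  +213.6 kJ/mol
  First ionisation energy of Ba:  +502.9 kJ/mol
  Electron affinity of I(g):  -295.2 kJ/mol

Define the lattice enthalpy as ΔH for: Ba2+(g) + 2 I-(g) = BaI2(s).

ΔHf° = 1·ΔHsub + 1·(ΣIE) + 1·D(I2) + 2·EA + U
-602.1 = 1·(+180.0) + 1·(+1468.1) + 1·(+213.6) + 2·(-295.2) + U
U = -602.1 − (+1271.3) = -1873.4 kJ/mol

U = -1873.4 kJ/mol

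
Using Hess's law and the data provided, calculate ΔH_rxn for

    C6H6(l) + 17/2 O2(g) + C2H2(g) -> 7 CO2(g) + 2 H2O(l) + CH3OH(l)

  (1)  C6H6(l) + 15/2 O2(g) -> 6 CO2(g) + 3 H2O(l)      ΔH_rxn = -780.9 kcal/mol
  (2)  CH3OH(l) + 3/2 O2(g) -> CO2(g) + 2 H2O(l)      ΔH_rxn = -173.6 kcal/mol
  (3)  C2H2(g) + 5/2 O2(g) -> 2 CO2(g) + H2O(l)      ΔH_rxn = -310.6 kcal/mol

(1) as written: -780.9 kcal/mol
(2) reversed: +173.6 kcal/mol
(3) as written: -310.6 kcal/mol
By Hess's law, ΔH_rxn = (-780.9) + (+173.6) + (-310.6) = -917.9 kcal/mol

ΔH_rxn = -917.9 kcal/mol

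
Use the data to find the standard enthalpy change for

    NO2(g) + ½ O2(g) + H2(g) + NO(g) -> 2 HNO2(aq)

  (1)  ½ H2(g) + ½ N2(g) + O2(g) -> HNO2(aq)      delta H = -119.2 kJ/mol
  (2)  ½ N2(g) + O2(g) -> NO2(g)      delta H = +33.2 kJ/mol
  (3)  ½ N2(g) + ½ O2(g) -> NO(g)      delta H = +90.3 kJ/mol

delta H = -361.9 kJ/mol

(1) × 2: (2)·(-119.2) = -238.4 kJ/mol
(2) reversed: -33.2 kJ/mol
(3) reversed: -90.3 kJ/mol
Since enthalpy is a state function, delta H = (2)·(-119.2) + (-1)·(+33.2) + (-1)·(+90.3) = -361.9 kJ/mol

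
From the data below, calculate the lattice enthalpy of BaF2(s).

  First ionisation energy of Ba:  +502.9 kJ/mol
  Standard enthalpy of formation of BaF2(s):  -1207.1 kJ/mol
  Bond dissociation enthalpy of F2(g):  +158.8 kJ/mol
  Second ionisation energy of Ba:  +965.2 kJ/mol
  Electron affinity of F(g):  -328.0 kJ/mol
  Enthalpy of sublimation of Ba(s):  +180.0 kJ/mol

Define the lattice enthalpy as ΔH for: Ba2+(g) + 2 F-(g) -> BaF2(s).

ΔHf° = 1·ΔHsub + 1·(ΣIE) + 1·D(F2) + 2·EA + U
-1207.1 = 1·(+180.0) + 1·(+1468.1) + 1·(+158.8) + 2·(-328.0) + U
U = -1207.1 − (+1150.9) = -2358.0 kJ/mol

U = -2358.0 kJ/mol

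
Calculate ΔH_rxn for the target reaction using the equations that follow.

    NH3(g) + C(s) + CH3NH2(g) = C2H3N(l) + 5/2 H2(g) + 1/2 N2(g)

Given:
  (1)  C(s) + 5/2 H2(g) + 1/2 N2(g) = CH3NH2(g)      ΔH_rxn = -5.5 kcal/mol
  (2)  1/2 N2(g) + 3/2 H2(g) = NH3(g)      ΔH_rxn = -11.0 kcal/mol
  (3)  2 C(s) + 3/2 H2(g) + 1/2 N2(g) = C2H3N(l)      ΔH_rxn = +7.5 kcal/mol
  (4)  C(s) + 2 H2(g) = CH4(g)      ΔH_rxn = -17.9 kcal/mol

(1) reversed (reverse to put CH3NH2(g) on the reactant side): +5.5 kcal/mol
(2) reversed (reverse to put NH3(g) on the reactant side): +11.0 kcal/mol
(3) as written (C2H3N(l) already on the product side): +7.5 kcal/mol
(4): not needed (CH4(g) appears nowhere else).
By Hess's law, ΔH_rxn = (-1)·(-5.5) + (-1)·(-11.0) + (1)·(+7.5) = 24.0 kcal/mol

ΔH_rxn = 24.0 kcal/mol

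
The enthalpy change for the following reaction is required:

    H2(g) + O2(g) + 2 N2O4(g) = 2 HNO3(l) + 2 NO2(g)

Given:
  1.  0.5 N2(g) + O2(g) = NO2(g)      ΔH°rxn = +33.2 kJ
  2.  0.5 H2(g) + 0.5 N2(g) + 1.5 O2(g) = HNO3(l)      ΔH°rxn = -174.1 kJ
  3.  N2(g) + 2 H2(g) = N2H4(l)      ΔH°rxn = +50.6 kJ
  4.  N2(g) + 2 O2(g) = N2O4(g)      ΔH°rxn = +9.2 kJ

ΔH°rxn = -300.2 kJ

eq. 1 × 2: (2)·(+33.2) = +66.4 kJ
eq. 2 × 2: (2)·(-174.1) = -348.2 kJ
eq. 3: not needed.
eq. 4 reversed and × 2: (-2)·(+9.2) = -18.4 kJ
By Hess's law, ΔH°rxn = (+66.4) + (-348.2) + (-18.4) = -300.2 kJ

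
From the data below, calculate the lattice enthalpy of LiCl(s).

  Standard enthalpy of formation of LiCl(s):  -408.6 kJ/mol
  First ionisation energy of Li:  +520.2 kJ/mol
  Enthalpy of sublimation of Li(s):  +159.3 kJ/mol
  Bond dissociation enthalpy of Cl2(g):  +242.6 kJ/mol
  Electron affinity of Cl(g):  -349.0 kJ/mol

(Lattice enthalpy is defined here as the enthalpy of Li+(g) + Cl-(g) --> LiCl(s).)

ΔHf° = 1·ΔHsub + 1·(ΣIE) + 1/2·D(Cl2) + 1·EA + U
-408.6 = 1·(+159.3) + 1·(+520.2) + 1/2·(+242.6) + 1·(-349.0) + U
U = -408.6 − (+451.8) = -860.4 kJ/mol

U = -860.4 kJ/mol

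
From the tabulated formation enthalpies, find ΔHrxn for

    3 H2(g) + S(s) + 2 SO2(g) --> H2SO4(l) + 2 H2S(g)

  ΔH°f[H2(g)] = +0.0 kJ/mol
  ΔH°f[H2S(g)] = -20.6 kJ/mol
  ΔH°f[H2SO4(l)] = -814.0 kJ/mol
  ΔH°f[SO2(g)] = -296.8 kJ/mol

ΔH°rxn = Σ nΔHf°(products) − Σ nΔHf°(reactants).
Products: 1·(-814.0) + 2·(-20.6) = -855.2
Reactants: 3·(+0.0) + 1·(+0.0) + 2·(-296.8) = -593.6
ΔHrxn = (-855.2) − (-593.6) = -261.6 kJ/mol

ΔHrxn = -261.6 kJ/mol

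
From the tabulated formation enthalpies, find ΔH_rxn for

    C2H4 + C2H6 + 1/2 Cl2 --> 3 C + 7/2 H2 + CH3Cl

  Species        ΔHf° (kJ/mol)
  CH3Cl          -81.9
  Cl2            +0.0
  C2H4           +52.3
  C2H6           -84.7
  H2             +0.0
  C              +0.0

Products: 3·(+0.0) + 7/2·(+0.0) + 1·(-81.9) = -81.9
Reactants: 1·(+52.3) + 1·(-84.7) + 1/2·(+0.0) = -32.4
ΔH_rxn = (-81.9) − (-32.4) = -49.5 kJ/mol

ΔH_rxn = -49.5 kJ/mol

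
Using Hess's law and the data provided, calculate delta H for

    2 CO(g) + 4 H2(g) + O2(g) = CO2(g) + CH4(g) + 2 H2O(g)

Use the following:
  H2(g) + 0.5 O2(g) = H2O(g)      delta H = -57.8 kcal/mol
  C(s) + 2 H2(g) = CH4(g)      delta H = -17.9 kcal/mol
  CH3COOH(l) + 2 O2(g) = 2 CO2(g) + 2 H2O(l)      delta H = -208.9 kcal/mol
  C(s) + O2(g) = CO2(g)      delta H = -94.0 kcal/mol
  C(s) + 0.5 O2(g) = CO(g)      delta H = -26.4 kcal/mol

delta H = -174.7 kcal/mol

equation 1 × 2 (×2 to match 2 H2O(g) in the target): (2)·(-57.8) = -115.6 kcal/mol
equation 2 as written (CH4(g) already on the product side): -17.9 kcal/mol
equation 3: not needed (CH3COOH(l) appears nowhere else).
equation 4 as written: -94.0 kcal/mol
equation 5 reversed and × 2 (CO(g) must end up as a reactant; scale by 2 for the 2 CO(g)): (-2)·(-26.4) = +52.8 kcal/mol
delta H = (2)·(-57.8) + (1)·(-17.9) + (1)·(-94.0) + (-2)·(-26.4) = -174.7 kcal/mol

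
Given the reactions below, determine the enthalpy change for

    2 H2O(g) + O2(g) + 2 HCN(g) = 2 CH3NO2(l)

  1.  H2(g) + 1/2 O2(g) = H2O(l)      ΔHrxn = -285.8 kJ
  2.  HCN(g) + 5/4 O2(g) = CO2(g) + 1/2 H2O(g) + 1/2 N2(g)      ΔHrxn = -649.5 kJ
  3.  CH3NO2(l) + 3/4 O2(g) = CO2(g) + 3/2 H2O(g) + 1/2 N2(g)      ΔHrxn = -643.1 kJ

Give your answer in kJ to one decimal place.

eq. 1: not needed (H2(g) appears nowhere else).
eq. 2 × 2 (scale by 2 for the 2 HCN(g)): (2)·(-649.5) = -1299.0 kJ
eq. 3 reversed and × 2 (reverse to put CH3NO2(l) on the product side; ×2 to match 2 CH3NO2(l) in the target): (-2)·(-643.1) = +1286.2 kJ
Since enthalpy is a state function, ΔHrxn = (-1299.0) + (+1286.2) = -12.8 kJ

ΔHrxn = -12.8 kJ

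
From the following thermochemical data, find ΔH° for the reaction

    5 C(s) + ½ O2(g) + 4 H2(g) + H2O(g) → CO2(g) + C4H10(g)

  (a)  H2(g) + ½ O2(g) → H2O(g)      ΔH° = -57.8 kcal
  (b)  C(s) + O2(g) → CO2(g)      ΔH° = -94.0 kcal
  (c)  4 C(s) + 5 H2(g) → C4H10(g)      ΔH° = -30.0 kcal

ΔH° = -66.2 kcal

(a) reversed: +57.8 kcal
(b) as written: -94.0 kcal
(c) as written: -30.0 kcal
Combining the equations, ΔH° = (-1)·(-57.8) + (1)·(-94.0) + (1)·(-30.0) = -66.2 kcal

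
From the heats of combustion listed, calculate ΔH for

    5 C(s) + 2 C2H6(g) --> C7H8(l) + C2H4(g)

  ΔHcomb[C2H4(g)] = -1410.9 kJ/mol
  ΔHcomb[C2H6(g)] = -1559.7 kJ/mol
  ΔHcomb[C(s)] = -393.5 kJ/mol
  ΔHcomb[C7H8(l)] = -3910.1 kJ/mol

With combustion enthalpies, reactants minus products:
= [5·(-393.5) + 2·(-1559.7)] − [1·(-3910.1) + 1·(-1410.9)]
= 234.1 kJ/mol

ΔH = 234.1 kJ/mol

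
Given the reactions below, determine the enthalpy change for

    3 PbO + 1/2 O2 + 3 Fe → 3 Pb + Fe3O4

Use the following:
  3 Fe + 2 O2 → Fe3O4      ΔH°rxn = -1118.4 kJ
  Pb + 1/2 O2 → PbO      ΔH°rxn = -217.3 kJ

ΔH°rxn = -466.5 kJ

equation 1 as written (Fe3O4 already on the product side): -1118.4 kJ
equation 2 reversed and × 3 (PbO must end up as a reactant; ×3 to match 3 PbO in the target): (-3)·(-217.3) = +651.9 kJ
Since enthalpy is a state function, ΔH°rxn = (-1118.4) + (+651.9) = -466.5 kJ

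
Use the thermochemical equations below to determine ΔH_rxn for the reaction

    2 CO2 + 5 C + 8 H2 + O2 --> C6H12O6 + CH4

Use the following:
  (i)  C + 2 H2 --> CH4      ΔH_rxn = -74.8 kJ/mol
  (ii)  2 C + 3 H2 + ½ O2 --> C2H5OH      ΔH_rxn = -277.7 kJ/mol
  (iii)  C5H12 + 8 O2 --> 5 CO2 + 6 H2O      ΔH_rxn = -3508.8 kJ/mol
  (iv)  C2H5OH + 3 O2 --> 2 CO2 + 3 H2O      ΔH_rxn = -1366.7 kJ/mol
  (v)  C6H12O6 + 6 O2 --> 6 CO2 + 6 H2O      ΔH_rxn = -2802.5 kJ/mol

(i) as written: -74.8 kJ/mol
(ii) × 2: (2)·(-277.7) = -555.4 kJ/mol
(iii): not needed.
(iv) × 2: (2)·(-1366.7) = -2733.4 kJ/mol
(v) reversed: +2802.5 kJ/mol
Since enthalpy is a state function, ΔH_rxn = (1)·(-74.8) + (2)·(-277.7) + (2)·(-1366.7) + (-1)·(-2802.5) = -561.1 kJ/mol

ΔH_rxn = -561.1 kJ/mol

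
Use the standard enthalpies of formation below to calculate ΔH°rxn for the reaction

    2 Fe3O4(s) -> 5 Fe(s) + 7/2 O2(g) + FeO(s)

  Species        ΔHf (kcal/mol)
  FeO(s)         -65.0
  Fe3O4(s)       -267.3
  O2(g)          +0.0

Products: 5·(+0.0) + 7/2·(+0.0) + 1·(-65.0) = -65.0
Reactants: 2·(-267.3) = -534.6
ΔH°rxn = (-65.0) − (-534.6) = 469.6 kcal/mol

ΔH°rxn = 469.6 kcal/mol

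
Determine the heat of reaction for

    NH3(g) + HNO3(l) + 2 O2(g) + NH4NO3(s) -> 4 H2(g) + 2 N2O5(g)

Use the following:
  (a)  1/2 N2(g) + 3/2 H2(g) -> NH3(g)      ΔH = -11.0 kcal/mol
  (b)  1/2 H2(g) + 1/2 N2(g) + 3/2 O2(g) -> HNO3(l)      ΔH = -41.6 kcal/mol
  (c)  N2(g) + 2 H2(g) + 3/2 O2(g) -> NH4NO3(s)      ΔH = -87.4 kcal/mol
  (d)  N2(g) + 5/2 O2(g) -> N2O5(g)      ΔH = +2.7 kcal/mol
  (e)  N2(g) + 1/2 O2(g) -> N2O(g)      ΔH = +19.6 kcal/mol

ΔH = 145.4 kcal/mol

(a) reversed (reverse to put NH3(g) on the reactant side): +11.0 kcal/mol
(b) reversed (HNO3(l) must end up as a reactant): +41.6 kcal/mol
(c) reversed (reverse to put NH4NO3(s) on the reactant side): +87.4 kcal/mol
(d) × 2 (×2 to match 2 N2O5(g) in the target): (2)·(+2.7) = +5.4 kcal/mol
(e): not needed (N2O(g) appears nowhere else).
Summing the manipulated equations, ΔH = (-1)·(-11.0) + (-1)·(-41.6) + (-1)·(-87.4) + (2)·(+2.7) = 145.4 kcal/mol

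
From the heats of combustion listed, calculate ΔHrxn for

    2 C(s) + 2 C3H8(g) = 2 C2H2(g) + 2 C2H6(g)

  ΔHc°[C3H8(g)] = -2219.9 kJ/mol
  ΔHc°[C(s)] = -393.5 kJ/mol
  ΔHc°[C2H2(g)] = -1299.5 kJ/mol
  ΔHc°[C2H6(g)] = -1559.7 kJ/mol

ΔHrxn = 491.6 kJ/mol

Using ΔH = Σ nΔHc°(reactants) − Σ nΔHc°(products):
= [2·(-393.5) + 2·(-2219.9)] − [2·(-1299.5) + 2·(-1559.7)]
= 491.6 kJ/mol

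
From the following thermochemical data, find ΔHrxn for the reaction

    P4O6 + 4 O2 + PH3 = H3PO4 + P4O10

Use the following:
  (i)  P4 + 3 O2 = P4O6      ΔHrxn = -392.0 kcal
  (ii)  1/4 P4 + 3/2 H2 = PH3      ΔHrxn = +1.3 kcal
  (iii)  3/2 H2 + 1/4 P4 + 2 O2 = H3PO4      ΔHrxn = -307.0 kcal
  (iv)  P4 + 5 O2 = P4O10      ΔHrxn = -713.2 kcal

(i) reversed: +392.0 kcal
(ii) reversed: -1.3 kcal
(iii) as written: -307.0 kcal
(iv) as written: -713.2 kcal
Summing the manipulated equations, ΔHrxn = (+392.0) + (-1.3) + (-307.0) + (-713.2) = -629.5 kcal

ΔHrxn = -629.5 kcal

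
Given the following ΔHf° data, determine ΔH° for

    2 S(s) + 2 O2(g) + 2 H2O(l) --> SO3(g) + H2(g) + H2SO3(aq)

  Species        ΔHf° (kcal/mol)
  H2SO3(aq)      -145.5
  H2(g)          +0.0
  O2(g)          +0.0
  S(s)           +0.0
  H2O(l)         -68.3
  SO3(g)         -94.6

ΔH° = -103.5 kcal/mol

Products: 1·(-94.6) + 1·(+0.0) + 1·(-145.5) = -240.1
Reactants: 2·(+0.0) + 2·(+0.0) + 2·(-68.3) = -136.6
ΔH° = (-240.1) − (-136.6) = -103.5 kcal/mol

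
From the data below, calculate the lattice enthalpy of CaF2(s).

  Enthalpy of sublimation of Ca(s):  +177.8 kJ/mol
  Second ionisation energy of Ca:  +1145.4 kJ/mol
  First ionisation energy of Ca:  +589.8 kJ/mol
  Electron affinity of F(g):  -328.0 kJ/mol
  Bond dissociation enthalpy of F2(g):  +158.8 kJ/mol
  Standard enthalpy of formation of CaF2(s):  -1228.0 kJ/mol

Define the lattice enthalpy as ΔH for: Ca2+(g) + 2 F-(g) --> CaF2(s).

U = -2643.8 kJ/mol

ΔHf° = 1·ΔHsub + 1·(ΣIE) + 1·D(F2) + 2·EA + U
-1228.0 = 1·(+177.8) + 1·(+1735.2) + 1·(+158.8) + 2·(-328.0) + U
U = -1228.0 − (+1415.8) = -2643.8 kJ/mol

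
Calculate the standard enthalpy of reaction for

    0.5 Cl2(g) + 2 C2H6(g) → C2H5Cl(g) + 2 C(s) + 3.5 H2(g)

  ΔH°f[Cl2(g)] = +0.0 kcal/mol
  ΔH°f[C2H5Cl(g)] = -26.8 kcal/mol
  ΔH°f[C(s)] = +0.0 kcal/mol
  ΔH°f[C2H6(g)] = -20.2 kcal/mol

ΔH° = 13.6 kcal/mol

ΔH°rxn = Σ nΔHf°(products) − Σ nΔHf°(reactants).
Products: 1·(-26.8) + 2·(+0.0) + 7/2·(+0.0) = -26.8
Reactants: 1/2·(+0.0) + 2·(-20.2) = -40.4
ΔH° = (-26.8) − (-40.4) = 13.6 kcal/mol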